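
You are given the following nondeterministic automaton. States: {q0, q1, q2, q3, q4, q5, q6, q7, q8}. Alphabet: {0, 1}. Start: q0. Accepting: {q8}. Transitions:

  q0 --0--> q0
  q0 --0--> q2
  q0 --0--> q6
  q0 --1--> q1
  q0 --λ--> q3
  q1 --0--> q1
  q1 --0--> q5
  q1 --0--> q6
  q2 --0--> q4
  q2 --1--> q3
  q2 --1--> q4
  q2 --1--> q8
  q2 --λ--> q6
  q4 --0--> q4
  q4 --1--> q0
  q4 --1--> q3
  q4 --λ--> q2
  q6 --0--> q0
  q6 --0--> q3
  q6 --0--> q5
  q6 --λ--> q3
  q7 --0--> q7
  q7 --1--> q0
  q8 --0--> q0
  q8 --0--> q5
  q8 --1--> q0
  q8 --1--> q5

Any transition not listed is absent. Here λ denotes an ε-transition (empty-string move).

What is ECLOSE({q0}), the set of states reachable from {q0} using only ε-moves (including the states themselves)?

{q0, q3}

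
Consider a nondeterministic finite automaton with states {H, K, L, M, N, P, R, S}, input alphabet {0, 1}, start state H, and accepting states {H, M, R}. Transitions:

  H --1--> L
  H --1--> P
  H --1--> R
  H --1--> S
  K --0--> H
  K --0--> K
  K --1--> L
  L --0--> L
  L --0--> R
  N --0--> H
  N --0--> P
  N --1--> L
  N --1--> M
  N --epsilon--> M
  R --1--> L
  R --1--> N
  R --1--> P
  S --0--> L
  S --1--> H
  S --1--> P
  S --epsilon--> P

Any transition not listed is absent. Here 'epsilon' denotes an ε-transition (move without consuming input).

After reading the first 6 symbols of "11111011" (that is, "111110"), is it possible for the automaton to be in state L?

Start in {H}.
Read '1': H→{L, P, R, S}; now {L, P, R, S}.
Read '1': L→∅, P→∅, R→{L, N, P}, S→{H, P}; union {H, L, N, P}; ε-closure = {H, L, M, N, P}.
Read '1': H→{L, P, R, S}, L→∅, M→∅, N→{L, M}, P→∅; now {L, M, P, R, S}.
Read '1': L→∅, M→∅, P→∅, R→{L, N, P}, S→{H, P}; union {H, L, N, P}; ε-closure = {H, L, M, N, P}.
Read '1': H→{L, P, R, S}, L→∅, M→∅, N→{L, M}, P→∅; now {L, M, P, R, S}.
Read '0': L→{L, R}, M→∅, P→∅, R→∅, S→{L}; now {L, R}.
State L is in {L, R}.

Yes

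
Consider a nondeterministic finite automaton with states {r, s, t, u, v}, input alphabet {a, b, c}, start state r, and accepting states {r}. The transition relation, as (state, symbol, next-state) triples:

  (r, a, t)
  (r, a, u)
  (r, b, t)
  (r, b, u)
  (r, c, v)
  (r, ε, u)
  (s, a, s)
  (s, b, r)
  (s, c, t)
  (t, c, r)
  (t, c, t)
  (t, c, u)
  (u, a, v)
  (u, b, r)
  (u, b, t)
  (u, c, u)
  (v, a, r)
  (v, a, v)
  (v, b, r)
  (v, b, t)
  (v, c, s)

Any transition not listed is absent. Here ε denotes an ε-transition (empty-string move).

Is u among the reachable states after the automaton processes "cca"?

Start: ε-closure({r}) = {r, u}.
Read 'c': {r, u} → {u, v}.
Read 'c': {u, v} → {s, u}.
Read 'a': {s, u} → {s, v}.
State u is not in {s, v}.

No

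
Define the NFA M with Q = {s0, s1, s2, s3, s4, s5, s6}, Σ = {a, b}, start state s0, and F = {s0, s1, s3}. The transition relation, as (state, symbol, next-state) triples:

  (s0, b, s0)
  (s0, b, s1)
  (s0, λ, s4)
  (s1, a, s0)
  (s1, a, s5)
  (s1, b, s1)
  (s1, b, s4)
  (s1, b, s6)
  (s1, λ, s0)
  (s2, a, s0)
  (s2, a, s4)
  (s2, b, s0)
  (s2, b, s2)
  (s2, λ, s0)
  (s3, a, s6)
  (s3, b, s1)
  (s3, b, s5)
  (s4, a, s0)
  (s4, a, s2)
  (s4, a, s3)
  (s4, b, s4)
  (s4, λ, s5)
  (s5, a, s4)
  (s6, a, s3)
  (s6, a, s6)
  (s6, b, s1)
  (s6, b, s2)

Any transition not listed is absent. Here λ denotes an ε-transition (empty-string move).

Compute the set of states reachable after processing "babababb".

Start: ε-closure({s0}) = {s0, s4, s5}.
Read 'b': s0→{s0, s1}, s4→{s4}, s5→∅; union {s0, s1, s4}; ε-closure = {s0, s1, s4, s5}.
Read 'a': s0→∅, s1→{s0, s5}, s4→{s0, s2, s3}, s5→{s4}; now {s0, s2, s3, s4, s5}.
Read 'b': s0→{s0, s1}, s2→{s0, s2}, s3→{s1, s5}, s4→{s4}, s5→∅; now {s0, s1, s2, s4, s5}.
Read 'a': s0→∅, s1→{s0, s5}, s2→{s0, s4}, s4→{s0, s2, s3}, s5→{s4}; now {s0, s2, s3, s4, s5}.
Read 'b': s0→{s0, s1}, s2→{s0, s2}, s3→{s1, s5}, s4→{s4}, s5→∅; now {s0, s1, s2, s4, s5}.
Read 'a': s0→∅, s1→{s0, s5}, s2→{s0, s4}, s4→{s0, s2, s3}, s5→{s4}; now {s0, s2, s3, s4, s5}.
Read 'b': s0→{s0, s1}, s2→{s0, s2}, s3→{s1, s5}, s4→{s4}, s5→∅; now {s0, s1, s2, s4, s5}.
Read 'b': s0→{s0, s1}, s1→{s1, s4, s6}, s2→{s0, s2}, s4→{s4}, s5→∅; union {s0, s1, s2, s4, s6}; ε-closure = {s0, s1, s2, s4, s5, s6}.

{s0, s1, s2, s4, s5, s6}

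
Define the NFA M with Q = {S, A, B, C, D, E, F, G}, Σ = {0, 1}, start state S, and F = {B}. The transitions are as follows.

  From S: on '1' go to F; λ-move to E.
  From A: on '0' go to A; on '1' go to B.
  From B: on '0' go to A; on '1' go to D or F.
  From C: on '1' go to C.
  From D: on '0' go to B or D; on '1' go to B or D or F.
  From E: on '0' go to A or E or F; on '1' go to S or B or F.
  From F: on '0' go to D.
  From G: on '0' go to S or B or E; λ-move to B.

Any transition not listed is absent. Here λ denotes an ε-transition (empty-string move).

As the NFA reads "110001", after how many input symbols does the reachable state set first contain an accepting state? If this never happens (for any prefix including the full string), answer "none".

1

Start: ε-closure({S}) = {S, E}.
Read '1': S→{F}, E→{S, B, F}; union {S, B, F}; ε-closure = {S, B, E, F}.
None of the earlier sets intersect F, but {S, B, E, F} does.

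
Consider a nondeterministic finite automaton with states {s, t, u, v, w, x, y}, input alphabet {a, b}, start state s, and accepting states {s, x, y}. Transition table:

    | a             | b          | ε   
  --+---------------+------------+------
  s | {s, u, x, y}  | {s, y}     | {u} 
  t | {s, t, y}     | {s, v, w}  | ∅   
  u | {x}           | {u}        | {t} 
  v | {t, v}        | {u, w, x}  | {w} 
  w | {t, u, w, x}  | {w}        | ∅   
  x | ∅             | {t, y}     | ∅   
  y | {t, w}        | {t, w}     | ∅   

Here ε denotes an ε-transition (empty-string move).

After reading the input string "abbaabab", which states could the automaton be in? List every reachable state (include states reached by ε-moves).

{s, t, u, v, w, x, y}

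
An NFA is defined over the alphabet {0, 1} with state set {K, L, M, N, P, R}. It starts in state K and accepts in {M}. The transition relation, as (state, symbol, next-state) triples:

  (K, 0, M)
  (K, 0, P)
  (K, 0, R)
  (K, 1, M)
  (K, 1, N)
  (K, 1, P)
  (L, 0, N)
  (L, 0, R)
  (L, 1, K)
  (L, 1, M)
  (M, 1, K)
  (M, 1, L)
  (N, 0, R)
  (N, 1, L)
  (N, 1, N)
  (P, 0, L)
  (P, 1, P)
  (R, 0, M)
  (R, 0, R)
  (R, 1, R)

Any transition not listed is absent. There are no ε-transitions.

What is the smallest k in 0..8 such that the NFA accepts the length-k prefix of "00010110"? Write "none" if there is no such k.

Start in {K}.
Read '0': K→{M, P, R}; now {M, P, R}.
None of the earlier sets intersect F, but {M, P, R} does.

1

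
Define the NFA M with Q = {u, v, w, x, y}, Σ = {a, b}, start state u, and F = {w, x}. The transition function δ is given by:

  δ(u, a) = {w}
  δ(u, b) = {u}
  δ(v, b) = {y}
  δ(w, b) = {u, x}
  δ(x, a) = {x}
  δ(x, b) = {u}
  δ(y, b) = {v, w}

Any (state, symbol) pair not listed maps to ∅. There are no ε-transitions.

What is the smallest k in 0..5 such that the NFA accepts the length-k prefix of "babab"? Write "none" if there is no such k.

2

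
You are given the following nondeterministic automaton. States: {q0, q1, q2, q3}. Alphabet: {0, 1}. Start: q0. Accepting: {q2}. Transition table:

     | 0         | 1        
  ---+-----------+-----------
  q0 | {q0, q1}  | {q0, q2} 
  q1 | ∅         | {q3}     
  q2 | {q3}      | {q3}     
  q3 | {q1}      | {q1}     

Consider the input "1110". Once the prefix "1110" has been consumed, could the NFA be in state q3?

Yes

Start in {q0}.
Read '1': q0→{q0, q2}; now {q0, q2}.
Read '1': q0→{q0, q2}, q2→{q3}; now {q0, q2, q3}.
Read '1': q0→{q0, q2}, q2→{q3}, q3→{q1}; now {q0, q1, q2, q3}.
Read '0': q0→{q0, q1}, q1→∅, q2→{q3}, q3→{q1}; now {q0, q1, q3}.
State q3 is in {q0, q1, q3}.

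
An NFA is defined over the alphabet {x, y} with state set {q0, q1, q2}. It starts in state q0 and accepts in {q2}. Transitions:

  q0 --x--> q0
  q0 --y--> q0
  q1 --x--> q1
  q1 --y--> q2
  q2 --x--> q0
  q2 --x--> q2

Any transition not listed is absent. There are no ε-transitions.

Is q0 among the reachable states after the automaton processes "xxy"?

Yes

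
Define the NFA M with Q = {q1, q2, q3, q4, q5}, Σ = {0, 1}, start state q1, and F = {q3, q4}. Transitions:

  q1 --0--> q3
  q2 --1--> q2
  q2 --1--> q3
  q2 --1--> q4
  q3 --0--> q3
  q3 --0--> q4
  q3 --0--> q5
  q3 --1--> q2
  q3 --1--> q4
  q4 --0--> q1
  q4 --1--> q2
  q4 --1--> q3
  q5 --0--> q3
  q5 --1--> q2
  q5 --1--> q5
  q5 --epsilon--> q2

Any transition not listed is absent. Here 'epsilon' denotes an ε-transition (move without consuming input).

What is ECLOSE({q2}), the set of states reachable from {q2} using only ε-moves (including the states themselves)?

{q2}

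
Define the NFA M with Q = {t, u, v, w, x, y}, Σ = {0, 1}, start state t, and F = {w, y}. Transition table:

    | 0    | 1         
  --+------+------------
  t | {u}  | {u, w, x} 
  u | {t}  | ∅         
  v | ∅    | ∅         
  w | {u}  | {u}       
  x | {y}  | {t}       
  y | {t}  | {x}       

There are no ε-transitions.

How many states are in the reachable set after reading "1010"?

Start in {t}.
Read '1': t→{u, w, x}; now {u, w, x}.
Read '0': u→{t}, w→{u}, x→{y}; now {t, u, y}.
Read '1': t→{u, w, x}, u→∅, y→{x}; now {u, w, x}.
Read '0': u→{t}, w→{u}, x→{y}; now {t, u, y}.
That set has 3 states.

3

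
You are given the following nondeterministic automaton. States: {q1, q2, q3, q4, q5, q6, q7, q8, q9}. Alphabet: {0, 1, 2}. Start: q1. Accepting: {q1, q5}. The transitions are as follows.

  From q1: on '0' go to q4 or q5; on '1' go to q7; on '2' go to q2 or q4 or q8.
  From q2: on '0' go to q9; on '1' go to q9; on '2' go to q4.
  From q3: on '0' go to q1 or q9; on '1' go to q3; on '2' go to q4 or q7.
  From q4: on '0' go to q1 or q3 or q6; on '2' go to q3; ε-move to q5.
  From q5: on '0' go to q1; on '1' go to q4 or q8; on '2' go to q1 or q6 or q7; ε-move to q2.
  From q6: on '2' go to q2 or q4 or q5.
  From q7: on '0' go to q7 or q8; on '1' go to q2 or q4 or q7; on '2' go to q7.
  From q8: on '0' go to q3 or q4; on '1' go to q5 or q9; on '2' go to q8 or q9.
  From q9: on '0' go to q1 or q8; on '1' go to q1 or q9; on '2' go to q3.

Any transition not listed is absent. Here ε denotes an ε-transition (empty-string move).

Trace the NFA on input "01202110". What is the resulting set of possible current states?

{q1, q2, q3, q4, q5, q6, q7, q8, q9}

Start in {q1}.
Read '0': {q1} → {q2, q4, q5}.
Read '1': {q2, q4, q5} → {q2, q4, q5, q8, q9}.
Read '2': {q2, q4, q5, q8, q9} → {q1, q2, q3, q4, q5, q6, q7, q8, q9}.
Read '0': {q1, q2, q3, q4, q5, q6, q7, q8, q9} → {q1, q2, q3, q4, q5, q6, q7, q8, q9}.
Read '2': {q1, q2, q3, q4, q5, q6, q7, q8, q9} → {q1, q2, q3, q4, q5, q6, q7, q8, q9}.
Read '1': {q1, q2, q3, q4, q5, q6, q7, q8, q9} → {q1, q2, q3, q4, q5, q7, q8, q9}.
Read '1': {q1, q2, q3, q4, q5, q7, q8, q9} → {q1, q2, q3, q4, q5, q7, q8, q9}.
Read '0': {q1, q2, q3, q4, q5, q7, q8, q9} → {q1, q2, q3, q4, q5, q6, q7, q8, q9}.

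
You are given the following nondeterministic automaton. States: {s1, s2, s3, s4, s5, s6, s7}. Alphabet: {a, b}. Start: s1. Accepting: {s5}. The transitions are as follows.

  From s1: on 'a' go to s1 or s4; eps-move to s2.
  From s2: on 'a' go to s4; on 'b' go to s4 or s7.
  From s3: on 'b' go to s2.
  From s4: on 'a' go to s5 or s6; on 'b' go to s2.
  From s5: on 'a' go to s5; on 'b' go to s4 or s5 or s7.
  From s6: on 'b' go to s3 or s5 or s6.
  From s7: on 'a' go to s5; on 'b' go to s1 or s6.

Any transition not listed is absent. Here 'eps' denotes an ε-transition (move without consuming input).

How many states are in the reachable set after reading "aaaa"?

5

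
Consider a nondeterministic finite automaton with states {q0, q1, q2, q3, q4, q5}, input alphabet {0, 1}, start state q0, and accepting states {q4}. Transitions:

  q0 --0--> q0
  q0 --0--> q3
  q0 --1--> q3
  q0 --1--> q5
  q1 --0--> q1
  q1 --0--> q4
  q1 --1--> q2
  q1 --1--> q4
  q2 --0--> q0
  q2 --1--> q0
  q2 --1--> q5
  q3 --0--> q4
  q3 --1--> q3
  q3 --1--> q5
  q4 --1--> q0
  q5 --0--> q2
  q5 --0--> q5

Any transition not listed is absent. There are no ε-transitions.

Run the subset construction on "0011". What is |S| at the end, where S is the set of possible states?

2

Start in {q0}.
Read '0': q0→{q0, q3}; now {q0, q3}.
Read '0': q0→{q0, q3}, q3→{q4}; now {q0, q3, q4}.
Read '1': q0→{q3, q5}, q3→{q3, q5}, q4→{q0}; now {q0, q3, q5}.
Read '1': q0→{q3, q5}, q3→{q3, q5}, q5→∅; now {q3, q5}.
That set has 2 states.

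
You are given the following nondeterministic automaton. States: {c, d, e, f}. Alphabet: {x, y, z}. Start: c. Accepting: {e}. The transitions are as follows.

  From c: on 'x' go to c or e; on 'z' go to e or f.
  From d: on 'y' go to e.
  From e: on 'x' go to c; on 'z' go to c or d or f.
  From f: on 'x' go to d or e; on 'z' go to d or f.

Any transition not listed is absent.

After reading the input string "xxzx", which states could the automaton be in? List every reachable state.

{c, d, e}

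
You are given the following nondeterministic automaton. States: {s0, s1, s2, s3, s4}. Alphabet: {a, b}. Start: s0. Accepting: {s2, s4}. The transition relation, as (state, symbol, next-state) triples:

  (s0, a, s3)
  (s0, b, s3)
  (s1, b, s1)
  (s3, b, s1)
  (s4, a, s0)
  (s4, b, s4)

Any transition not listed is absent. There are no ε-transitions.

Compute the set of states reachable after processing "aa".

∅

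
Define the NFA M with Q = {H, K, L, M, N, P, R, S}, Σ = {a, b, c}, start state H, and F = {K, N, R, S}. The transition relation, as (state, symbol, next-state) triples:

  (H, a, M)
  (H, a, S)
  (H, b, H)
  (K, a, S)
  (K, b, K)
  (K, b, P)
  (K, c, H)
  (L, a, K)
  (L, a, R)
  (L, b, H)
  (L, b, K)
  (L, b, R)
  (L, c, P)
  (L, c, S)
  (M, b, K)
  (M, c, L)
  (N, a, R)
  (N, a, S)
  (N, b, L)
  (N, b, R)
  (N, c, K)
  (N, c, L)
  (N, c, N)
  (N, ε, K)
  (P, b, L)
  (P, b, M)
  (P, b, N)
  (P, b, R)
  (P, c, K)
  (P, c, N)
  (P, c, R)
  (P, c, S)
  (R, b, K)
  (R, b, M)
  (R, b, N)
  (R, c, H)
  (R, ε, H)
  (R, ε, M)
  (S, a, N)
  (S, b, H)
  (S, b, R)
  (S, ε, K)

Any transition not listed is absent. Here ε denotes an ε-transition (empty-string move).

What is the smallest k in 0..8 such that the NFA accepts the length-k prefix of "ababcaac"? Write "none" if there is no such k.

1

Start in {H}.
Read 'a': H→{M, S}; union {M, S}; ε-closure = {K, M, S}.
None of the earlier sets intersect F, but {K, M, S} does.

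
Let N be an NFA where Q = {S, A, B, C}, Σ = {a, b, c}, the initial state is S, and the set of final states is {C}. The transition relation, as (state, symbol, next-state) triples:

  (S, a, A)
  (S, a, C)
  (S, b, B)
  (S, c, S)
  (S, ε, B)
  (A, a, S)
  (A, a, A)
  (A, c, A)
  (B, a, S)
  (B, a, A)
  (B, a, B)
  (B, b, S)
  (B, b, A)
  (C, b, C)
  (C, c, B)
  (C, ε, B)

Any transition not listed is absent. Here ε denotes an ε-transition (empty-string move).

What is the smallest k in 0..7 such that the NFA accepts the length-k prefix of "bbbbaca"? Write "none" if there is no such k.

Start: ε-closure({S}) = {S, B}.
Read 'b': S→{B}, B→{S, A}; now {S, A, B}.
Read 'b': S→{B}, A→∅, B→{S, A}; now {S, A, B}.
Read 'b': S→{B}, A→∅, B→{S, A}; now {S, A, B}.
Read 'b': S→{B}, A→∅, B→{S, A}; now {S, A, B}.
Read 'a': S→{A, C}, A→{S, A}, B→{S, A, B}; now {S, A, B, C}.
None of the earlier sets intersect F, but {S, A, B, C} does.

5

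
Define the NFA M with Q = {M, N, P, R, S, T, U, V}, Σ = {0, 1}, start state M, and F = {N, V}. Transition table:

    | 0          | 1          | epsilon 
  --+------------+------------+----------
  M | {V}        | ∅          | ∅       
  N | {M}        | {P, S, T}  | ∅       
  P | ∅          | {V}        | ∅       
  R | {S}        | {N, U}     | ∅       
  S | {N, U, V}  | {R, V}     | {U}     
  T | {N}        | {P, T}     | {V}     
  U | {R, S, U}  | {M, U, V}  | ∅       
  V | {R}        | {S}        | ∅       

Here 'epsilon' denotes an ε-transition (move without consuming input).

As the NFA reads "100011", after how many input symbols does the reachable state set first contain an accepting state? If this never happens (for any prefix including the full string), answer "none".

Start in {M}.
Read '1': {M} → ∅.
The set is empty and remains empty for the remaining 5 symbols.
No reachable set along the way intersects F.

none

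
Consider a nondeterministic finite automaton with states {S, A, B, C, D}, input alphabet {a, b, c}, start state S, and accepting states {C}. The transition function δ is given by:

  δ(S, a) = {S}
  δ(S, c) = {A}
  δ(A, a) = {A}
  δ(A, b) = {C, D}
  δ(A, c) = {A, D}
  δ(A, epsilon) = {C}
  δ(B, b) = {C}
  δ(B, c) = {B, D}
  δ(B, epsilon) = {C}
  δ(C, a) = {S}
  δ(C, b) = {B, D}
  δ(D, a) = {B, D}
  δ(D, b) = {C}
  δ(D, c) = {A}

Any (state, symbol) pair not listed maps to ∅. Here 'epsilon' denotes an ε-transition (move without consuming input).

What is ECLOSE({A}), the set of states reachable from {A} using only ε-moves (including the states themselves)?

{A, C}

Begin with {A}.
ε-move A → C; add C.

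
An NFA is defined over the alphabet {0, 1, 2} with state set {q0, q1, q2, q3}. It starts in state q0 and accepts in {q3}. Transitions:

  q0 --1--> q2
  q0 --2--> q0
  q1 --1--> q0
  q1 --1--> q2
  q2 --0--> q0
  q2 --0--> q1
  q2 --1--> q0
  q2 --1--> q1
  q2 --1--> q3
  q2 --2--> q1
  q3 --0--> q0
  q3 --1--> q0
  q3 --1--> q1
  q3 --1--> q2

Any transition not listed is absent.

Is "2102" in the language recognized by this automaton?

No

Start in {q0}.
Read '2': q0→{q0}; now {q0}.
Read '1': q0→{q2}; now {q2}.
Read '0': q2→{q0, q1}; now {q0, q1}.
Read '2': q0→{q0}, q1→∅; now {q0}.
The final set {q0} contains no accepting state.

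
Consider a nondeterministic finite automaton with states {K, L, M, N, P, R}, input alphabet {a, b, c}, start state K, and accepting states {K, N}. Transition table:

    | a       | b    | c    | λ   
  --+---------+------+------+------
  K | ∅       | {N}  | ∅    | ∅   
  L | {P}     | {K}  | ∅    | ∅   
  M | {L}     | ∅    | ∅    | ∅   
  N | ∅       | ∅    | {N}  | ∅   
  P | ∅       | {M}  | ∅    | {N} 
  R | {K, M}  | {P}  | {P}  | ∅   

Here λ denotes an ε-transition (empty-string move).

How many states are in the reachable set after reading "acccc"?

0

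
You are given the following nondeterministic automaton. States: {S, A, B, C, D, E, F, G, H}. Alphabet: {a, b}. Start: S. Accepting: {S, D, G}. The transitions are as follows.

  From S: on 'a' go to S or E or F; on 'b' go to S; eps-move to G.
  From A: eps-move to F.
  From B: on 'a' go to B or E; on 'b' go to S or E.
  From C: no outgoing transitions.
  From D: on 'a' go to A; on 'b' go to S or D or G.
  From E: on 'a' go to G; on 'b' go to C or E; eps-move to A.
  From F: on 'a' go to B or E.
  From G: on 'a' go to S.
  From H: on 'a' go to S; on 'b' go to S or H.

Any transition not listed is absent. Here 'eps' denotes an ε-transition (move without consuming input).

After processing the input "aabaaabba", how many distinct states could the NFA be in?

6

Start: ε-closure({S}) = {S, G}.
Read 'a': {S, G} → {S, A, E, F, G}.
Read 'a': {S, A, E, F, G} → {S, A, B, E, F, G}.
Read 'b': {S, A, B, E, F, G} → {S, A, C, E, F, G}.
Read 'a': {S, A, C, E, F, G} → {S, A, B, E, F, G}.
Read 'a': {S, A, B, E, F, G} → {S, A, B, E, F, G}.
Read 'a': {S, A, B, E, F, G} → {S, A, B, E, F, G}.
Read 'b': {S, A, B, E, F, G} → {S, A, C, E, F, G}.
Read 'b': {S, A, C, E, F, G} → {S, A, C, E, F, G}.
Read 'a': {S, A, C, E, F, G} → {S, A, B, E, F, G}.
That set has 6 states.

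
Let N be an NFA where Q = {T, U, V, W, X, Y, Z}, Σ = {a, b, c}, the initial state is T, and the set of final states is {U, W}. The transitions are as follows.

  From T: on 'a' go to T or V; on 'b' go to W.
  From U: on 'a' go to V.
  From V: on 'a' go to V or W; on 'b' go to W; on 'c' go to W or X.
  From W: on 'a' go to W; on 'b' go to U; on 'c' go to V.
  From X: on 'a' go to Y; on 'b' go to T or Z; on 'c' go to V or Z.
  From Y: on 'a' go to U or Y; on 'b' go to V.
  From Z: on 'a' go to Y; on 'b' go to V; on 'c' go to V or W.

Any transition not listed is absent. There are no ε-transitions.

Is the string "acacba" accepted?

Yes

Start in {T}.
Read 'a': T→{T, V}; now {T, V}.
Read 'c': T→∅, V→{W, X}; now {W, X}.
Read 'a': W→{W}, X→{Y}; now {W, Y}.
Read 'c': W→{V}, Y→∅; now {V}.
Read 'b': V→{W}; now {W}.
Read 'a': W→{W}; now {W}.
The final set {W} contains the accepting state W.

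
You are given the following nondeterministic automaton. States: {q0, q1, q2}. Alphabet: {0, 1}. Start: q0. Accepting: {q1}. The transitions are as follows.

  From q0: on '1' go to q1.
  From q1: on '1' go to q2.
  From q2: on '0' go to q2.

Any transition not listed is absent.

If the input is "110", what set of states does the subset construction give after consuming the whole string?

{q2}

Start in {q0}.
Read '1': q0→{q1}; now {q1}.
Read '1': q1→{q2}; now {q2}.
Read '0': q2→{q2}; now {q2}.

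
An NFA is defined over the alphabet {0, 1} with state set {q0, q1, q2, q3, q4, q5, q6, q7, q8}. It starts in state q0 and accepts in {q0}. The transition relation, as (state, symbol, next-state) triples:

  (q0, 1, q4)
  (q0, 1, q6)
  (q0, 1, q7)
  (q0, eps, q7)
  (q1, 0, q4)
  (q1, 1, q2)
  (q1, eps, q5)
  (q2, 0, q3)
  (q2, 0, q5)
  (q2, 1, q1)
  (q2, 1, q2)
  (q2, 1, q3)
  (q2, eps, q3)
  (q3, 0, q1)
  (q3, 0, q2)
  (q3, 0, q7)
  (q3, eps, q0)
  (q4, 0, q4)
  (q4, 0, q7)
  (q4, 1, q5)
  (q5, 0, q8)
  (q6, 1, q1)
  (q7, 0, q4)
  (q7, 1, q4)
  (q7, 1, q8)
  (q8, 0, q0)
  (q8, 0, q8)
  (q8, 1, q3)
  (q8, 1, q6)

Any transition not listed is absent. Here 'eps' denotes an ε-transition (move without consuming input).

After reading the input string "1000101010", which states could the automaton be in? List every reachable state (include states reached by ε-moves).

{q0, q1, q2, q3, q4, q5, q7, q8}

Start: ε-closure({q0}) = {q0, q7}.
Read '1': {q0, q7} → {q4, q6, q7, q8}.
Read '0': {q4, q6, q7, q8} → {q0, q4, q7, q8}.
Read '0': {q0, q4, q7, q8} → {q0, q4, q7, q8}.
Read '0': {q0, q4, q7, q8} → {q0, q4, q7, q8}.
Read '1': {q0, q4, q7, q8} → {q0, q3, q4, q5, q6, q7, q8}.
Read '0': {q0, q3, q4, q5, q6, q7, q8} → {q0, q1, q2, q3, q4, q5, q7, q8}.
Read '1': {q0, q1, q2, q3, q4, q5, q7, q8} → {q0, q1, q2, q3, q4, q5, q6, q7, q8}.
Read '0': {q0, q1, q2, q3, q4, q5, q6, q7, q8} → {q0, q1, q2, q3, q4, q5, q7, q8}.
Read '1': {q0, q1, q2, q3, q4, q5, q7, q8} → {q0, q1, q2, q3, q4, q5, q6, q7, q8}.
Read '0': {q0, q1, q2, q3, q4, q5, q6, q7, q8} → {q0, q1, q2, q3, q4, q5, q7, q8}.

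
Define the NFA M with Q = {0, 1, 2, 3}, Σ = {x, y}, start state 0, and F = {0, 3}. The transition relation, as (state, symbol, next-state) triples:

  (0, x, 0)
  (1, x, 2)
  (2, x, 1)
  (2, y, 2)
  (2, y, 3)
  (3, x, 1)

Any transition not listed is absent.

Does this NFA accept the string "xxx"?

Start in {0}.
Read 'x': {0} → {0}.
Read 'x': {0} → {0}.
Read 'x': {0} → {0}.
The final set {0} contains the accepting state 0.

Yes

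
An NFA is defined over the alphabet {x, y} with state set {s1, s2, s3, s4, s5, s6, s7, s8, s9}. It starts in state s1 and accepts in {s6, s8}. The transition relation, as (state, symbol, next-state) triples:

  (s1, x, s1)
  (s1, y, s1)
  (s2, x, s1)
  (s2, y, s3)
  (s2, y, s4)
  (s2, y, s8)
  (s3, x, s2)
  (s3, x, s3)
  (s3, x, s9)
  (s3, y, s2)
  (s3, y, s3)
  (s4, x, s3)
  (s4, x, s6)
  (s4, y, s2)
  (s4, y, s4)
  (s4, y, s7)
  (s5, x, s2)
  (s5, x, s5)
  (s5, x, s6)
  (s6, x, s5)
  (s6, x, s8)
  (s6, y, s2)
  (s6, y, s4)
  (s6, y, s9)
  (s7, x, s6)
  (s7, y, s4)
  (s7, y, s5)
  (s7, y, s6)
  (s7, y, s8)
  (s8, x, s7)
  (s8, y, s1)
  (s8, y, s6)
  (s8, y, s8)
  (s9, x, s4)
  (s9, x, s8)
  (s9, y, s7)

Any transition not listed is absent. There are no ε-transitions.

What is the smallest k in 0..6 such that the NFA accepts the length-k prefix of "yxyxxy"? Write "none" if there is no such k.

none

Start in {s1}.
Read 'y': s1→{s1}; now {s1}.
Read 'x': s1→{s1}; now {s1}.
Read 'y': s1→{s1}; now {s1}.
Read 'x': s1→{s1}; now {s1}.
Read 'x': s1→{s1}; now {s1}.
Read 'y': s1→{s1}; now {s1}.
No reachable set along the way intersects F.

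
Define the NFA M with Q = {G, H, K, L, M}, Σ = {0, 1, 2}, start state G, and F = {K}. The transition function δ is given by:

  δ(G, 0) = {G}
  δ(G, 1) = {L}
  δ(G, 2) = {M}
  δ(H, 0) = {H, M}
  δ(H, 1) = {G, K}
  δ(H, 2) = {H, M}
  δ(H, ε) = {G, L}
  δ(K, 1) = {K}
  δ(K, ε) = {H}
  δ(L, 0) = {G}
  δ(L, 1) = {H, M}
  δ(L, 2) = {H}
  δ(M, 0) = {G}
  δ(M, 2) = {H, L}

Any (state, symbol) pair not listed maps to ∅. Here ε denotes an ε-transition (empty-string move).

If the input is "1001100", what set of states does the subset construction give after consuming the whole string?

{G, H, L, M}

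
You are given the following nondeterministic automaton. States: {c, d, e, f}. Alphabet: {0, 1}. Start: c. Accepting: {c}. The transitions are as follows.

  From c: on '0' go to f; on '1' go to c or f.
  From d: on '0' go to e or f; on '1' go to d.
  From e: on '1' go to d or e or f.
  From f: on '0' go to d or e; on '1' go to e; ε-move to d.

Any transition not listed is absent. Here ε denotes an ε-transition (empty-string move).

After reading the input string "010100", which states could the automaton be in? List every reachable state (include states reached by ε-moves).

Start in {c}.
Read '0': {c} → {d, f}.
Read '1': {d, f} → {d, e}.
Read '0': {d, e} → {d, e, f}.
Read '1': {d, e, f} → {d, e, f}.
Read '0': {d, e, f} → {d, e, f}.
Read '0': {d, e, f} → {d, e, f}.

{d, e, f}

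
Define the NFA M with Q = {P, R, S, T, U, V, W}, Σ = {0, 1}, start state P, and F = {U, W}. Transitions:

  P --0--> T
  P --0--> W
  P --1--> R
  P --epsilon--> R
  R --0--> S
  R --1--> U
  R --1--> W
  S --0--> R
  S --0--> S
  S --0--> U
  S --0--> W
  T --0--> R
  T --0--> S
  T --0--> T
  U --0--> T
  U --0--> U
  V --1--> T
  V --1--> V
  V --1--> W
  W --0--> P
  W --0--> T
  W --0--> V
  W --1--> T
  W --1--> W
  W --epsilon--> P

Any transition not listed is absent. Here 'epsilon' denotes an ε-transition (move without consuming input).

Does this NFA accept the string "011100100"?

Yes

Start: ε-closure({P}) = {P, R}.
Read '0': P→{T, W}, R→{S}; union {S, T, W}; ε-closure = {P, R, S, T, W}.
Read '1': P→{R}, R→{U, W}, S→∅, T→∅, W→{T, W}; union {R, T, U, W}; ε-closure = {P, R, T, U, W}.
Read '1': P→{R}, R→{U, W}, T→∅, U→∅, W→{T, W}; union {R, T, U, W}; ε-closure = {P, R, T, U, W}.
Read '1': P→{R}, R→{U, W}, T→∅, U→∅, W→{T, W}; union {R, T, U, W}; ε-closure = {P, R, T, U, W}.
Read '0': P→{T, W}, R→{S}, T→{R, S, T}, U→{T, U}, W→{P, T, V}; now {P, R, S, T, U, V, W}.
Read '0': P→{T, W}, R→{S}, S→{R, S, U, W}, T→{R, S, T}, U→{T, U}, V→∅, W→{P, T, V}; now {P, R, S, T, U, V, W}.
Read '1': P→{R}, R→{U, W}, S→∅, T→∅, U→∅, V→{T, V, W}, W→{T, W}; union {R, T, U, V, W}; ε-closure = {P, R, T, U, V, W}.
Read '0': P→{T, W}, R→{S}, T→{R, S, T}, U→{T, U}, V→∅, W→{P, T, V}; now {P, R, S, T, U, V, W}.
Read '0': P→{T, W}, R→{S}, S→{R, S, U, W}, T→{R, S, T}, U→{T, U}, V→∅, W→{P, T, V}; now {P, R, S, T, U, V, W}.
The final set {P, R, S, T, U, V, W} contains the accepting states U, W.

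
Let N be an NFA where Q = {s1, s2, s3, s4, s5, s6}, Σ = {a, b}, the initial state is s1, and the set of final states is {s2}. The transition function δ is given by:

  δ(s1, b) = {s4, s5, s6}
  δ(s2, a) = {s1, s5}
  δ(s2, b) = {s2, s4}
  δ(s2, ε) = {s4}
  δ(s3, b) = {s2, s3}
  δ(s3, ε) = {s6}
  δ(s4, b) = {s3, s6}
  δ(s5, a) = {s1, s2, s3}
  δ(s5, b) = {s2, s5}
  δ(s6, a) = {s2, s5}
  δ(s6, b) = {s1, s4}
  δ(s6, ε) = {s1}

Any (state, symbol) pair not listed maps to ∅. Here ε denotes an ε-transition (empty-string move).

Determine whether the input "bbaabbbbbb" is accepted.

Yes

Start in {s1}.
Read 'b': s1→{s4, s5, s6}; union {s4, s5, s6}; ε-closure = {s1, s4, s5, s6}.
Read 'b': s1→{s4, s5, s6}, s4→{s3, s6}, s5→{s2, s5}, s6→{s1, s4}; now {s1, s2, s3, s4, s5, s6}.
Read 'a': s1→∅, s2→{s1, s5}, s3→∅, s4→∅, s5→{s1, s2, s3}, s6→{s2, s5}; union {s1, s2, s3, s5}; ε-closure = {s1, s2, s3, s4, s5, s6}.
Read 'a': s1→∅, s2→{s1, s5}, s3→∅, s4→∅, s5→{s1, s2, s3}, s6→{s2, s5}; union {s1, s2, s3, s5}; ε-closure = {s1, s2, s3, s4, s5, s6}.
Read 'b': s1→{s4, s5, s6}, s2→{s2, s4}, s3→{s2, s3}, s4→{s3, s6}, s5→{s2, s5}, s6→{s1, s4}; now {s1, s2, s3, s4, s5, s6}.
Read 'b': s1→{s4, s5, s6}, s2→{s2, s4}, s3→{s2, s3}, s4→{s3, s6}, s5→{s2, s5}, s6→{s1, s4}; now {s1, s2, s3, s4, s5, s6}.
Read 'b': s1→{s4, s5, s6}, s2→{s2, s4}, s3→{s2, s3}, s4→{s3, s6}, s5→{s2, s5}, s6→{s1, s4}; now {s1, s2, s3, s4, s5, s6}.
Read 'b': s1→{s4, s5, s6}, s2→{s2, s4}, s3→{s2, s3}, s4→{s3, s6}, s5→{s2, s5}, s6→{s1, s4}; now {s1, s2, s3, s4, s5, s6}.
Read 'b': s1→{s4, s5, s6}, s2→{s2, s4}, s3→{s2, s3}, s4→{s3, s6}, s5→{s2, s5}, s6→{s1, s4}; now {s1, s2, s3, s4, s5, s6}.
Read 'b': s1→{s4, s5, s6}, s2→{s2, s4}, s3→{s2, s3}, s4→{s3, s6}, s5→{s2, s5}, s6→{s1, s4}; now {s1, s2, s3, s4, s5, s6}.
The final set {s1, s2, s3, s4, s5, s6} contains the accepting state s2.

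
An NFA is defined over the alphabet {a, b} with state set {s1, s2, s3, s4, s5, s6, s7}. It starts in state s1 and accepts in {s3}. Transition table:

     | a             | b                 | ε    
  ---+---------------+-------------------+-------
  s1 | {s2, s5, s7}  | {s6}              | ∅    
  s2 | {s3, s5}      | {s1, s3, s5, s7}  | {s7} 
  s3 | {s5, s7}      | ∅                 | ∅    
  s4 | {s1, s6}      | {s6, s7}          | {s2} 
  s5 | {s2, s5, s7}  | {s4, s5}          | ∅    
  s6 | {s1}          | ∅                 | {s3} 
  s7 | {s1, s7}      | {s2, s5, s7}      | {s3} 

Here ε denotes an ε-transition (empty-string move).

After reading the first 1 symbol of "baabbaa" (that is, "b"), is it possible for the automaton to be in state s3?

Yes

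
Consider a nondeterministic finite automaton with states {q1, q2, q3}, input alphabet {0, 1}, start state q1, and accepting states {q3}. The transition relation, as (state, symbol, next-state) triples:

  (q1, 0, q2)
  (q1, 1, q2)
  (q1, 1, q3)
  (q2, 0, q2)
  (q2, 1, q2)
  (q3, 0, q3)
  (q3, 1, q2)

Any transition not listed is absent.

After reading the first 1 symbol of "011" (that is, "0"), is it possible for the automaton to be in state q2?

Yes

Start in {q1}.
Read '0': q1→{q2}; now {q2}.
State q2 is in {q2}.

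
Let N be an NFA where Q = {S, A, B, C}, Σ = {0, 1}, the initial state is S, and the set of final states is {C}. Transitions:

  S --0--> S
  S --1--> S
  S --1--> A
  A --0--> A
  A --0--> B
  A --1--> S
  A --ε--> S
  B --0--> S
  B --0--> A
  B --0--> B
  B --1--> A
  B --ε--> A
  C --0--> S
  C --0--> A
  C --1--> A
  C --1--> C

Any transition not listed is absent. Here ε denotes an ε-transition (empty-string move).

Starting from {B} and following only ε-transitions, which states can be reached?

{S, A, B}

Begin with {B}.
ε-move B → A; add A.
ε-move A → S; add S.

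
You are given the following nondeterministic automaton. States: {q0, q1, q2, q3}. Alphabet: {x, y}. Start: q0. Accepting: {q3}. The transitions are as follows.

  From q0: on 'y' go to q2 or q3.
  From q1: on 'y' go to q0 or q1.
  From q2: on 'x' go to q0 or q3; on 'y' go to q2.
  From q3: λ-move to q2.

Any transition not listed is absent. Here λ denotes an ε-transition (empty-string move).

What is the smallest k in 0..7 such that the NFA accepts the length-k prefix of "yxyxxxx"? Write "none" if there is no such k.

1

Start in {q0}.
Read 'y': {q0} → {q2, q3}.
None of the earlier sets intersect F, but {q2, q3} does.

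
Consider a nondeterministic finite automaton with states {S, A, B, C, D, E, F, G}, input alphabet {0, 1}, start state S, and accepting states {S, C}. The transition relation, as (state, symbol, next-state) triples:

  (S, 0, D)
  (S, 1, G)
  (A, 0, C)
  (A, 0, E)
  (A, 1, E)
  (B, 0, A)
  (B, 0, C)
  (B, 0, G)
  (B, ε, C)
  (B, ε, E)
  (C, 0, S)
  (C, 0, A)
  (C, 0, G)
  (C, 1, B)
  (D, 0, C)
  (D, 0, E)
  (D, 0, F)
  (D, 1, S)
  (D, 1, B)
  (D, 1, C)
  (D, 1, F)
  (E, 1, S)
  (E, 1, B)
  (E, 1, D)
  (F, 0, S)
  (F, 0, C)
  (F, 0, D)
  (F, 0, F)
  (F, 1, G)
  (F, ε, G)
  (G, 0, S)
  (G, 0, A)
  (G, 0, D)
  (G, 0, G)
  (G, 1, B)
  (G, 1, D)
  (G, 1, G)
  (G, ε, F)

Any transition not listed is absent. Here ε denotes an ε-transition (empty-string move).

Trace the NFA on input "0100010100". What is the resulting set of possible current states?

{S, A, C, D, E, F, G}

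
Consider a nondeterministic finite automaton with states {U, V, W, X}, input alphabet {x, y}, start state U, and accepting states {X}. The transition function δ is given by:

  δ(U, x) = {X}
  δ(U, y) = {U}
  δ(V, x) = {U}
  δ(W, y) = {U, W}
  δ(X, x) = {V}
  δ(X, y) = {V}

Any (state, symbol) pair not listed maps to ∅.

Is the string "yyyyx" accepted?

Yes

Start in {U}.
Read 'y': U→{U}; now {U}.
Read 'y': U→{U}; now {U}.
Read 'y': U→{U}; now {U}.
Read 'y': U→{U}; now {U}.
Read 'x': U→{X}; now {X}.
The final set {X} contains the accepting state X.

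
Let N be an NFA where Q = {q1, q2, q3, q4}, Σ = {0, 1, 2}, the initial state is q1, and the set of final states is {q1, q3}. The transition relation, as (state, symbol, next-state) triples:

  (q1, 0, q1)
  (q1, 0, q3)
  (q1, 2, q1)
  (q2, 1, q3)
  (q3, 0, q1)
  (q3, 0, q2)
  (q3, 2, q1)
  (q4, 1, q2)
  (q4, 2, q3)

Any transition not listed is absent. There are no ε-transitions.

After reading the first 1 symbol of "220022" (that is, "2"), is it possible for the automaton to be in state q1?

Start in {q1}.
Read '2': {q1} → {q1}.
State q1 is in {q1}.

Yes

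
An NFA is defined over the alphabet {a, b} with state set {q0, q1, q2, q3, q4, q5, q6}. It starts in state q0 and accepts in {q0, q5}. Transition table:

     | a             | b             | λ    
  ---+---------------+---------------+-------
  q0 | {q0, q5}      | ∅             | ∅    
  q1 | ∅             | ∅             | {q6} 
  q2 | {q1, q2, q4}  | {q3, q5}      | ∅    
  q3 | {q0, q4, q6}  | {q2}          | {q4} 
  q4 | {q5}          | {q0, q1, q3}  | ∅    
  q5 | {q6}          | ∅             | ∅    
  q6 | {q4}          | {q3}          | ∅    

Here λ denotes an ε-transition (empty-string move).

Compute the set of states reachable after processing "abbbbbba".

∅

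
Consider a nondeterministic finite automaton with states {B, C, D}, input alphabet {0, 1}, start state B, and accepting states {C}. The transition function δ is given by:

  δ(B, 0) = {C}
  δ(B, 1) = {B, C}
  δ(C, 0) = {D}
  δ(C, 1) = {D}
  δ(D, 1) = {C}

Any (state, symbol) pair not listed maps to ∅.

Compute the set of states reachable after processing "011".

{C}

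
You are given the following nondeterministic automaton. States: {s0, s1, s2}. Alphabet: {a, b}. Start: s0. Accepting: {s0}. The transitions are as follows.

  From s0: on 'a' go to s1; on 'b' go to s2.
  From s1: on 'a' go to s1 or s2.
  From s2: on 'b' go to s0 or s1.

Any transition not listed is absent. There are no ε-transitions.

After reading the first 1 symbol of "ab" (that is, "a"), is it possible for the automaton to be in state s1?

Yes

Start in {s0}.
Read 'a': {s0} → {s1}.
State s1 is in {s1}.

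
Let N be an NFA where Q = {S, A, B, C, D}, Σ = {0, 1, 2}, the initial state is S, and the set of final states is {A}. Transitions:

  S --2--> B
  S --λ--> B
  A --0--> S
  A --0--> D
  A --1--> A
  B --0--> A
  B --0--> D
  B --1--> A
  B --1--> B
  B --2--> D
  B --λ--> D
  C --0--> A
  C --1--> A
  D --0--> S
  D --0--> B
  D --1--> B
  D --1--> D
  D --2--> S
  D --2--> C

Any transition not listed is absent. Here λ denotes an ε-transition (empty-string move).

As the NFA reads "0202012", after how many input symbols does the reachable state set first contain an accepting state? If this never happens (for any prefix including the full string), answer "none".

Start: ε-closure({S}) = {S, B, D}.
Read '0': S→∅, B→{A, D}, D→{S, B}; now {S, A, B, D}.
None of the earlier sets intersect F, but {S, A, B, D} does.

1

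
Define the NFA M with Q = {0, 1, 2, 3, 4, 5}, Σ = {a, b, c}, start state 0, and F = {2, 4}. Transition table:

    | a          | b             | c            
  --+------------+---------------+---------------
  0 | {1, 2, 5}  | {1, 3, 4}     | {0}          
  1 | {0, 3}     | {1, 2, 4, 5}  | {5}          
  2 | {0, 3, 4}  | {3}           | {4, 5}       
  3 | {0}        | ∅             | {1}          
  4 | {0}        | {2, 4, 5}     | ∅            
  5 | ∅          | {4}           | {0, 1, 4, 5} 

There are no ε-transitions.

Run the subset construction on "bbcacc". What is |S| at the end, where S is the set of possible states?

4

Start in {0}.
Read 'b': 0→{1, 3, 4}; now {1, 3, 4}.
Read 'b': 1→{1, 2, 4, 5}, 3→∅, 4→{2, 4, 5}; now {1, 2, 4, 5}.
Read 'c': 1→{5}, 2→{4, 5}, 4→∅, 5→{0, 1, 4, 5}; now {0, 1, 4, 5}.
Read 'a': 0→{1, 2, 5}, 1→{0, 3}, 4→{0}, 5→∅; now {0, 1, 2, 3, 5}.
Read 'c': 0→{0}, 1→{5}, 2→{4, 5}, 3→{1}, 5→{0, 1, 4, 5}; now {0, 1, 4, 5}.
Read 'c': 0→{0}, 1→{5}, 4→∅, 5→{0, 1, 4, 5}; now {0, 1, 4, 5}.
That set has 4 states.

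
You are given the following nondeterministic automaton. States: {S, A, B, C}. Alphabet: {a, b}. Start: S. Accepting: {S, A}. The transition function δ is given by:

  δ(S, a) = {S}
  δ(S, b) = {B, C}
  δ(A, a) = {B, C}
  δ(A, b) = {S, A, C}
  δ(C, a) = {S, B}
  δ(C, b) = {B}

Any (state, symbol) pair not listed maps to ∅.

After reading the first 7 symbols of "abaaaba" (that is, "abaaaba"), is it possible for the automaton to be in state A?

Start in {S}.
Read 'a': S→{S}; now {S}.
Read 'b': S→{B, C}; now {B, C}.
Read 'a': B→∅, C→{S, B}; now {S, B}.
Read 'a': S→{S}, B→∅; now {S}.
Read 'a': S→{S}; now {S}.
Read 'b': S→{B, C}; now {B, C}.
Read 'a': B→∅, C→{S, B}; now {S, B}.
State A is not in {S, B}.

No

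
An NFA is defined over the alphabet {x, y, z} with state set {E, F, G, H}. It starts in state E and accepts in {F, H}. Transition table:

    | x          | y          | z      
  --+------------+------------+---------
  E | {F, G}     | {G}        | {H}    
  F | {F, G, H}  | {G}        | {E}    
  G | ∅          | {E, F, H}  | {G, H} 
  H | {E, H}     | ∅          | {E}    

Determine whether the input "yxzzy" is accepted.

No

Start in {E}.
Read 'y': {E} → {G}.
Read 'x': {G} → ∅.
The set is empty and remains empty for the remaining 3 symbols.
The final set ∅ contains no accepting state.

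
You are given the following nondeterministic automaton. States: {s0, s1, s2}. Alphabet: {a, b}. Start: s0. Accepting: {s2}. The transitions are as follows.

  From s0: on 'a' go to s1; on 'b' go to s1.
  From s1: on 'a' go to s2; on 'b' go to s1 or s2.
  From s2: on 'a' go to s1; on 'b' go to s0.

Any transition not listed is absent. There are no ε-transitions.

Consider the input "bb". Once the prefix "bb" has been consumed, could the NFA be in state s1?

Start in {s0}.
Read 'b': s0→{s1}; now {s1}.
Read 'b': s1→{s1, s2}; now {s1, s2}.
State s1 is in {s1, s2}.

Yes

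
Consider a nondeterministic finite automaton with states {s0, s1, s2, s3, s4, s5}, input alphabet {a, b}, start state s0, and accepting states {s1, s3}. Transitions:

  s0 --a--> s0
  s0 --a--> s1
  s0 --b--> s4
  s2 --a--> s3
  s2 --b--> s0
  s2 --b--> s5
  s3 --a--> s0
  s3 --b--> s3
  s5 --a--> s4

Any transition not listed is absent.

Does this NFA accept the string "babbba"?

Start in {s0}.
Read 'b': s0→{s4}; now {s4}.
Read 'a': s4→∅; now ∅.
The set is empty and remains empty for the remaining 4 symbols.
The final set ∅ contains no accepting state.

No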